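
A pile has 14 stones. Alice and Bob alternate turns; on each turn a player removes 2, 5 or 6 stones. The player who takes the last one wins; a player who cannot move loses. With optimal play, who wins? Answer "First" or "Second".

First

i:   0  1  2  3  4  5  6  7  8  9 10 11 12 13 14
     L  L  W  W  L  W  W  W  L  W  W  L  L  W  W
Position 14 is W, so the first player wins.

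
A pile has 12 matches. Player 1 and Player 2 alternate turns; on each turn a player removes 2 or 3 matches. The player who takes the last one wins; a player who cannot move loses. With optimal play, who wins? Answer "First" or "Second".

First

W/L table (W = player to move can force a win):
i:   0  1  2  3  4  5  6  7  8  9 10 11 12
     L  L  W  W  W  L  L  W  W  W  L  L  W
Position 12 is W, so the first player wins.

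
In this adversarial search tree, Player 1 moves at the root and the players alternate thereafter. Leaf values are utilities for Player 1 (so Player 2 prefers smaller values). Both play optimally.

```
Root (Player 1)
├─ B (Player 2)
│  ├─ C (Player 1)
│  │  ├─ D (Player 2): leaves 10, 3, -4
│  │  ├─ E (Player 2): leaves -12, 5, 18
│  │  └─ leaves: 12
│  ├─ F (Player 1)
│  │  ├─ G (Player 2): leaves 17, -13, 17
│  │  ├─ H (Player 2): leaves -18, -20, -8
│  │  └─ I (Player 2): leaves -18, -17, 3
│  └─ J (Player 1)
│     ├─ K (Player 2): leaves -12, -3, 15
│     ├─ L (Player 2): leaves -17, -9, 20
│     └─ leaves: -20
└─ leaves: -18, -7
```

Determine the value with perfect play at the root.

D (Player 2): min(10, 3, -4) = -4
E (Player 2): min(-12, 5, 18) = -12
C (Player 1): max(-4, -12, 12) = 12
G (Player 2): min(17, -13, 17) = -13
H (Player 2): min(-18, -20, -8) = -20
I (Player 2): min(-18, -17, 3) = -18
F (Player 1): max(-13, -20, -18) = -13
K (Player 2): min(-12, -3, 15) = -12
L (Player 2): min(-17, -9, 20) = -17
J (Player 1): max(-12, -17, -20) = -12
B (Player 2): min(12, -13, -12) = -13
Root (Player 1): max(-13, -18, -7) = -7

-7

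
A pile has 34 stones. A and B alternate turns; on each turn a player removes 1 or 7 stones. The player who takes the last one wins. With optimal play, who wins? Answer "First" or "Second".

i:   0  1  2  3  4  5  6  7  8  9 10 11 12 13 14 15 16 17 18 19 20 21 22 23 24 25 26 27 28 29 30 31 32 33 34
     L  W  L  W  L  W  L  W  L  W  L  W  L  W  L  W  L  W  L  W  L  W  L  W  L  W  L  W  L  W  L  W  L  W  L
Position 34 is L, so the second player wins.

Second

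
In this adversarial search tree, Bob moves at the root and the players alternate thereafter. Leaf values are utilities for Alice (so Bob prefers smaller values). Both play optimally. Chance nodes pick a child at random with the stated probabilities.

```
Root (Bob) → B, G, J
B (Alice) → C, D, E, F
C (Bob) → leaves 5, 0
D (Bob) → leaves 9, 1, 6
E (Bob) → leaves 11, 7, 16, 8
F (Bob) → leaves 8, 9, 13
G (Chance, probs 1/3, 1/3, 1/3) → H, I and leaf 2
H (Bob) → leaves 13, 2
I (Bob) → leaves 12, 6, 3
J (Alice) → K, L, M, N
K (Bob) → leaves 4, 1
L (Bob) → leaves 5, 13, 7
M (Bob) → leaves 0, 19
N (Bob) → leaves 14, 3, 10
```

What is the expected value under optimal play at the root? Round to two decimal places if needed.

C (Bob): min(5, 0) = 0
D (Bob): min(9, 1, 6) = 1
E (Bob): min(11, 7, 16, 8) = 7
F (Bob): min(8, 9, 13) = 8
B (Alice): max(0, 1, 7, 8) = 8
H (Bob): min(13, 2) = 2
I (Bob): min(12, 6, 3) = 3
G (Chance): 1/3·2 + 1/3·3 + 1/3·2 = 2.33
K (Bob): min(4, 1) = 1
L (Bob): min(5, 13, 7) = 5
M (Bob): min(0, 19) = 0
N (Bob): min(14, 3, 10) = 3
J (Alice): max(1, 5, 0, 3) = 5
Root (Bob): min(8, 2.33, 5) = 2.33

2.33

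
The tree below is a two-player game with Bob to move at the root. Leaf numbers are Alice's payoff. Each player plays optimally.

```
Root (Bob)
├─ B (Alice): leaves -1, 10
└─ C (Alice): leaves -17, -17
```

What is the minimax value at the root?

-17

B (Alice): max(-1, 10) = 10
C (Alice): max(-17, -17) = -17
Root (Bob): min(10, -17) = -17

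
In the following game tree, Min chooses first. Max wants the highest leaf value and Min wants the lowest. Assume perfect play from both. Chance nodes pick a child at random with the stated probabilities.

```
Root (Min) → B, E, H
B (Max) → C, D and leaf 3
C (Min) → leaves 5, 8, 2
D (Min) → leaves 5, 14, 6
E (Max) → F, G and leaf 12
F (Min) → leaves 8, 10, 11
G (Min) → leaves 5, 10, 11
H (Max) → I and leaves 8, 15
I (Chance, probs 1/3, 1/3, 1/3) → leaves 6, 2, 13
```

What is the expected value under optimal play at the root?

C (Min): min(5, 8, 2) = 2
D (Min): min(5, 14, 6) = 5
B (Max): max(2, 5, 3) = 5
F (Min): min(8, 10, 11) = 8
G (Min): min(5, 10, 11) = 5
E (Max): max(8, 5, 12) = 12
I (Chance): 1/3·6 + 1/3·2 + 1/3·13 = 7
H (Max): max(7, 8, 15) = 15
Root (Min): min(5, 12, 15) = 5

5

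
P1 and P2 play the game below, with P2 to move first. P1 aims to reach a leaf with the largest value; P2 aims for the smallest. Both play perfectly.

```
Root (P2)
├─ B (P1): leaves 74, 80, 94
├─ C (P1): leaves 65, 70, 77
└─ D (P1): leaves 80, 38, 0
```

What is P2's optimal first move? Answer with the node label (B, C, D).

C

B (P1): max(74, 80, 94) = 94
C (P1): max(65, 70, 77) = 77
D (P1): max(80, 38, 0) = 80
Root (P2): min(94, 77, 80) = 77
P2 picks the child with the lowest value: C (value 77).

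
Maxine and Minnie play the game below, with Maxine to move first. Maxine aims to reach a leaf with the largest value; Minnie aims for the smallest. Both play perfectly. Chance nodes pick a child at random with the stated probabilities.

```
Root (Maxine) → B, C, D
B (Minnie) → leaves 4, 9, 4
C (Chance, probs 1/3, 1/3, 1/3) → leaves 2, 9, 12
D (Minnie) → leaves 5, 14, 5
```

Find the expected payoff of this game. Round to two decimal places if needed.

7.67

B (Minnie): min(4, 9, 4) = 4
C (Chance): 1/3·2 + 1/3·9 + 1/3·12 = 7.67
D (Minnie): min(5, 14, 5) = 5
Root (Maxine): max(4, 7.67, 5) = 7.67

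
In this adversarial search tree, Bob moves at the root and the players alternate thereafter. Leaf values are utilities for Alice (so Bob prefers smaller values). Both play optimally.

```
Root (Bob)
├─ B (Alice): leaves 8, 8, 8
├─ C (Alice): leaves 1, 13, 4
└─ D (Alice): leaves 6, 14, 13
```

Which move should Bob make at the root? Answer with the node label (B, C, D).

B

B (Alice): max(8, 8, 8) = 8
C (Alice): max(1, 13, 4) = 13
D (Alice): max(6, 14, 13) = 14
Root (Bob): min(8, 13, 14) = 8
Bob picks the child with the lowest value: B (value 8).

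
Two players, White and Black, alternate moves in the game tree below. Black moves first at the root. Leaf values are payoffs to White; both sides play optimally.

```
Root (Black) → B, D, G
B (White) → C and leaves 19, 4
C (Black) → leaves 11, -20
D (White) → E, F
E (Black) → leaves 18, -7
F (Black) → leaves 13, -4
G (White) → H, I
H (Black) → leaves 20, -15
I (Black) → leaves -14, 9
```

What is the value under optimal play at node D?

E: min(18, -7) = -7
F: min(13, -4) = -4
D: max(-7, -4) = -4

-4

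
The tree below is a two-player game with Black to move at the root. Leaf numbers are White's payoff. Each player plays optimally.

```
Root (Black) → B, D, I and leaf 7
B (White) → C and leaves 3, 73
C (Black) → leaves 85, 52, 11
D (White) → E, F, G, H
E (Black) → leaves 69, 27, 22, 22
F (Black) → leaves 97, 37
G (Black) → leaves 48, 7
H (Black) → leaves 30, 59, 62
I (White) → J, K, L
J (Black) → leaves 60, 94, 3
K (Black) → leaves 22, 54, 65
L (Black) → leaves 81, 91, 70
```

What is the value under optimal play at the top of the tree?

7

C (Black): min(85, 52, 11) = 11
B (White): max(11, 3, 73) = 73
E (Black): min(69, 27, 22, 22) = 22
F (Black): min(97, 37) = 37
G (Black): min(48, 7) = 7
H (Black): min(30, 59, 62) = 30
D (White): max(22, 37, 7, 30) = 37
J (Black): min(60, 94, 3) = 3
K (Black): min(22, 54, 65) = 22
L (Black): min(81, 91, 70) = 70
I (White): max(3, 22, 70) = 70
Root (Black): min(73, 37, 70, 7) = 7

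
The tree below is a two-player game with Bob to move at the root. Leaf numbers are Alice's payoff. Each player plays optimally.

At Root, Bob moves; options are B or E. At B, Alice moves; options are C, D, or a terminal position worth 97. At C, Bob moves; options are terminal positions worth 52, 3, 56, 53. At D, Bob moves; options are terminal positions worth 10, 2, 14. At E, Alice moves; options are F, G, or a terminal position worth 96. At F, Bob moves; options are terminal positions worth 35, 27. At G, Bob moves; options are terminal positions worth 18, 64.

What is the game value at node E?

96

F: min(35, 27) = 27
G: min(18, 64) = 18
E: max(27, 18, 96) = 96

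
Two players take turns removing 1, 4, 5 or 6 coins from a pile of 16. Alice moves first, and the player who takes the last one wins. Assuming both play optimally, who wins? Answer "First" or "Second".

First

i:   0  1  2  3  4  5  6  7  8  9 10 11 12 13 14 15 16
     L  W  L  W  W  W  W  W  W  L  W  L  W  W  W  W  W
Position 16 is W, so the first player wins.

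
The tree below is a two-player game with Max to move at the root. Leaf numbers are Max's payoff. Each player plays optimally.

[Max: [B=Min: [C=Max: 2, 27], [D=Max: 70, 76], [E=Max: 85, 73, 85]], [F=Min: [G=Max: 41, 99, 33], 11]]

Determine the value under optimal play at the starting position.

C (Max): max(2, 27) = 27
D (Max): max(70, 76) = 76
E (Max): max(85, 73, 85) = 85
B (Min): min(27, 76, 85) = 27
G (Max): max(41, 99, 33) = 99
F (Min): min(99, 11) = 11
Root (Max): max(27, 11) = 27

27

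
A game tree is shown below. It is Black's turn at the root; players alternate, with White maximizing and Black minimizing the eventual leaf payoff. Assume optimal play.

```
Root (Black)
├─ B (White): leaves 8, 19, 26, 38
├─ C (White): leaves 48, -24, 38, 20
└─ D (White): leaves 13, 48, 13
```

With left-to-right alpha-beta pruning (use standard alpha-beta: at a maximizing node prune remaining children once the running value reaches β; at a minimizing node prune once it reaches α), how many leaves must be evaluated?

7

B [α=-∞,β=+∞]: v=38
C [α=-∞,β=38]: v=48 after child 1 ≥ β → β-cutoff, skip 3
D [α=-∞,β=38]: v=48 after child 2 ≥ β → β-cutoff, skip 1
Root [α=-∞,β=+∞]: v=38
Leaves evaluated: 7 of 11.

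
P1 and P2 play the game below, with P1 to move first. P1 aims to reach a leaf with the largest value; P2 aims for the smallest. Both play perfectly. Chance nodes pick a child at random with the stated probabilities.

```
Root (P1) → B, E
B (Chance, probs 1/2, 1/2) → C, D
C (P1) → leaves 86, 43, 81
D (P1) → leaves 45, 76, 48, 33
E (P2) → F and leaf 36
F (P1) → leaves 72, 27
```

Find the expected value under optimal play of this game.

C (P1): max(86, 43, 81) = 86
D (P1): max(45, 76, 48, 33) = 76
B (Chance): 1/2·86 + 1/2·76 = 81
F (P1): max(72, 27) = 72
E (P2): min(72, 36) = 36
Root (P1): max(81, 36) = 81

81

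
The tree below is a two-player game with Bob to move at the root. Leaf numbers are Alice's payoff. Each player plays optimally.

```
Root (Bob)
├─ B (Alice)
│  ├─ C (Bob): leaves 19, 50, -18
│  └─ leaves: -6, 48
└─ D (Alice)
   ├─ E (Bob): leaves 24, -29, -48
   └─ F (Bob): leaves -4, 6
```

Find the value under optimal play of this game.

C (Bob): min(19, 50, -18) = -18
B (Alice): max(-18, -6, 48) = 48
E (Bob): min(24, -29, -48) = -48
F (Bob): min(-4, 6) = -4
D (Alice): max(-48, -4) = -4
Root (Bob): min(48, -4) = -4

-4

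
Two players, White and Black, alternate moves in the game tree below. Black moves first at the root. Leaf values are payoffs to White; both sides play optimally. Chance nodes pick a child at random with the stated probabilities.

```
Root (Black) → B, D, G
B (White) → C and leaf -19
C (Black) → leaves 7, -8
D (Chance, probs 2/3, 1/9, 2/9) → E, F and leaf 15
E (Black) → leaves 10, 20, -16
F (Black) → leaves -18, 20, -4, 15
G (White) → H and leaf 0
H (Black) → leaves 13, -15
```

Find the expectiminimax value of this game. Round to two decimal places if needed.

C (Black): min(7, -8) = -8
B (White): max(-8, -19) = -8
E (Black): min(10, 20, -16) = -16
F (Black): min(-18, 20, -4, 15) = -18
D (Chance): 2/3·-16 + 1/9·-18 + 2/9·15 = -9.33
H (Black): min(13, -15) = -15
G (White): max(-15, 0) = 0
Root (Black): min(-8, -9.33, 0) = -9.33

-9.33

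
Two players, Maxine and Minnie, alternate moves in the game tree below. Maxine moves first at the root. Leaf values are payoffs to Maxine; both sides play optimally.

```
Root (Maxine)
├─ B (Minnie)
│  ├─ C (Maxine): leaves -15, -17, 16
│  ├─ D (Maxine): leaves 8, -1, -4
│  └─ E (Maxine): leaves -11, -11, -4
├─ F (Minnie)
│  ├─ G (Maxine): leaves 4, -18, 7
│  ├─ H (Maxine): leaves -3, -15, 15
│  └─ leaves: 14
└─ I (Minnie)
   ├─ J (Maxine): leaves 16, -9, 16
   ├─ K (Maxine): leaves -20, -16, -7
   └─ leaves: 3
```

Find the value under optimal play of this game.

C (Maxine): max(-15, -17, 16) = 16
D (Maxine): max(8, -1, -4) = 8
E (Maxine): max(-11, -11, -4) = -4
B (Minnie): min(16, 8, -4) = -4
G (Maxine): max(4, -18, 7) = 7
H (Maxine): max(-3, -15, 15) = 15
F (Minnie): min(7, 15, 14) = 7
J (Maxine): max(16, -9, 16) = 16
K (Maxine): max(-20, -16, -7) = -7
I (Minnie): min(16, -7, 3) = -7
Root (Maxine): max(-4, 7, -7) = 7

7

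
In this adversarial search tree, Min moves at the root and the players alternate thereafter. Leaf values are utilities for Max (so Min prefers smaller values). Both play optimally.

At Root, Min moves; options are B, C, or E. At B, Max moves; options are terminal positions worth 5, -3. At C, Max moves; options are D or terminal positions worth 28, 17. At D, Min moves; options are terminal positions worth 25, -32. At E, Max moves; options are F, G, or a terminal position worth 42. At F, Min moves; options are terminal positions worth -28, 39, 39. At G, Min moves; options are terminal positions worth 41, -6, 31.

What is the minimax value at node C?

28

D: min(25, -32) = -32
C: max(-32, 28, 17) = 28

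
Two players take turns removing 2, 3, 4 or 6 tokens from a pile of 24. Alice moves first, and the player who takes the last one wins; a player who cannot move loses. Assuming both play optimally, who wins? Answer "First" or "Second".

Second

Positions where the player to move wins (W) vs loses (L):
i:   0  1  2  3  4  5  6  7  8  9 10 11 12 13 14 15 16 17 18 19 20 21 22 23 24
     L  L  W  W  W  W  W  W  L  L  W  W  W  W  W  W  L  L  W  W  W  W  W  W  L
Position 24 is L, so the second player wins.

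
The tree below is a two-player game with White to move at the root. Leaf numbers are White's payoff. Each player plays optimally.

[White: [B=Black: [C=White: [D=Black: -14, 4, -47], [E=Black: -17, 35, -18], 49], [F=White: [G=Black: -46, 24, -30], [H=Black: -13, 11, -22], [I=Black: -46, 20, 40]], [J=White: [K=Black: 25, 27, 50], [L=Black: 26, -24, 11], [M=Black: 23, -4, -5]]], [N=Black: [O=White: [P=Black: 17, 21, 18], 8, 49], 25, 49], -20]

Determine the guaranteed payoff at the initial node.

25

D (Black): min(-14, 4, -47) = -47
E (Black): min(-17, 35, -18) = -18
C (White): max(-47, -18, 49) = 49
G (Black): min(-46, 24, -30) = -46
H (Black): min(-13, 11, -22) = -22
I (Black): min(-46, 20, 40) = -46
F (White): max(-46, -22, -46) = -22
K (Black): min(25, 27, 50) = 25
L (Black): min(26, -24, 11) = -24
M (Black): min(23, -4, -5) = -5
J (White): max(25, -24, -5) = 25
B (Black): min(49, -22, 25) = -22
P (Black): min(17, 21, 18) = 17
O (White): max(17, 8, 49) = 49
N (Black): min(49, 25, 49) = 25
Root (White): max(-22, 25, -20) = 25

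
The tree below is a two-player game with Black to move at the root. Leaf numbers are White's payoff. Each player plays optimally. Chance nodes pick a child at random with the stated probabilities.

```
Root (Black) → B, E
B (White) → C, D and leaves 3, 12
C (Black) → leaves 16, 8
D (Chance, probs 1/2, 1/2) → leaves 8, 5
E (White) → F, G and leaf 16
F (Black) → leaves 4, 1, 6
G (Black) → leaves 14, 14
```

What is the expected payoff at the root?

12

C (Black): min(16, 8) = 8
D (Chance): 1/2·8 + 1/2·5 = 6.5
B (White): max(8, 6.5, 3, 12) = 12
F (Black): min(4, 1, 6) = 1
G (Black): min(14, 14) = 14
E (White): max(1, 14, 16) = 16
Root (Black): min(12, 16) = 12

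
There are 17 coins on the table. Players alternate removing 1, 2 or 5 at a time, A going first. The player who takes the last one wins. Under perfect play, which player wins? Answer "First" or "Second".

Mark each pile size as W (mover wins) or L (mover loses):
i:   0  1  2  3  4  5  6  7  8  9 10 11 12 13 14 15 16 17
     L  W  W  L  W  W  L  W  W  L  W  W  L  W  W  L  W  W
Position 17 is W, so the first player wins.

First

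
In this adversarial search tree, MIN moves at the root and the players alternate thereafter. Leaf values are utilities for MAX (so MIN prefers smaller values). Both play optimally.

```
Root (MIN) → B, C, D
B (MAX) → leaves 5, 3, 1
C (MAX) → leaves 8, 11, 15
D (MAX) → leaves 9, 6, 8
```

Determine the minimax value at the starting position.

5

B (MAX): max(5, 3, 1) = 5
C (MAX): max(8, 11, 15) = 15
D (MAX): max(9, 6, 8) = 9
Root (MIN): min(5, 15, 9) = 5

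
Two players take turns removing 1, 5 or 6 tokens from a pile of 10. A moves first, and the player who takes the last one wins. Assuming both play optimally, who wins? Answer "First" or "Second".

First

W/L table (W = player to move can force a win):
i:   0  1  2  3  4  5  6  7  8  9 10
     L  W  L  W  L  W  W  W  W  W  W
Position 10 is W, so the first player wins.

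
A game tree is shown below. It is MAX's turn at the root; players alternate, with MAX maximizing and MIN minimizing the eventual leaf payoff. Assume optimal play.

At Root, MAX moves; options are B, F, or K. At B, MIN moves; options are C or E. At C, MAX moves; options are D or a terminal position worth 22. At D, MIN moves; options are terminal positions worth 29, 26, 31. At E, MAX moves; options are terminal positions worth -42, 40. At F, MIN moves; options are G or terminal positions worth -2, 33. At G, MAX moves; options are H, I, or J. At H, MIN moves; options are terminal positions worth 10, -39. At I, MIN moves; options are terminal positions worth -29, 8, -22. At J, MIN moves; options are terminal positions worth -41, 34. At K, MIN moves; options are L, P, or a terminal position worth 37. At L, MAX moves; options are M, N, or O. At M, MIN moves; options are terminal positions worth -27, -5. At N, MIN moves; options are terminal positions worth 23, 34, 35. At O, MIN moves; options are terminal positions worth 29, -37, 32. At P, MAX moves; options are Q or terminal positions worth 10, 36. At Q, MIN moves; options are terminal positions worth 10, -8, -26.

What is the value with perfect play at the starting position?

26

D (MIN): min(29, 26, 31) = 26
C (MAX): max(26, 22) = 26
E (MAX): max(-42, 40) = 40
B (MIN): min(26, 40) = 26
H (MIN): min(10, -39) = -39
I (MIN): min(-29, 8, -22) = -29
J (MIN): min(-41, 34) = -41
G (MAX): max(-39, -29, -41) = -29
F (MIN): min(-29, -2, 33) = -29
M (MIN): min(-27, -5) = -27
N (MIN): min(23, 34, 35) = 23
O (MIN): min(29, -37, 32) = -37
L (MAX): max(-27, 23, -37) = 23
Q (MIN): min(10, -8, -26) = -26
P (MAX): max(-26, 10, 36) = 36
K (MIN): min(23, 36, 37) = 23
Root (MAX): max(26, -29, 23) = 26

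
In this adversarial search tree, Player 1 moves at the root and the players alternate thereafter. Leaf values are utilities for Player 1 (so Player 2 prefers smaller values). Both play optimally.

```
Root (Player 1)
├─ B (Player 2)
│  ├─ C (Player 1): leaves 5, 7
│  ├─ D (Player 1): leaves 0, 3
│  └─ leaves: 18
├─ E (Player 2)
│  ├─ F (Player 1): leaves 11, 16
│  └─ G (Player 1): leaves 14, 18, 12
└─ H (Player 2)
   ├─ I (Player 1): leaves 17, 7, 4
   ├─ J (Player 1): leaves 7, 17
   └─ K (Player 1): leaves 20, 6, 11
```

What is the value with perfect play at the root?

17

C (Player 1): max(5, 7) = 7
D (Player 1): max(0, 3) = 3
B (Player 2): min(7, 3, 18) = 3
F (Player 1): max(11, 16) = 16
G (Player 1): max(14, 18, 12) = 18
E (Player 2): min(16, 18) = 16
I (Player 1): max(17, 7, 4) = 17
J (Player 1): max(7, 17) = 17
K (Player 1): max(20, 6, 11) = 20
H (Player 2): min(17, 17, 20) = 17
Root (Player 1): max(3, 16, 17) = 17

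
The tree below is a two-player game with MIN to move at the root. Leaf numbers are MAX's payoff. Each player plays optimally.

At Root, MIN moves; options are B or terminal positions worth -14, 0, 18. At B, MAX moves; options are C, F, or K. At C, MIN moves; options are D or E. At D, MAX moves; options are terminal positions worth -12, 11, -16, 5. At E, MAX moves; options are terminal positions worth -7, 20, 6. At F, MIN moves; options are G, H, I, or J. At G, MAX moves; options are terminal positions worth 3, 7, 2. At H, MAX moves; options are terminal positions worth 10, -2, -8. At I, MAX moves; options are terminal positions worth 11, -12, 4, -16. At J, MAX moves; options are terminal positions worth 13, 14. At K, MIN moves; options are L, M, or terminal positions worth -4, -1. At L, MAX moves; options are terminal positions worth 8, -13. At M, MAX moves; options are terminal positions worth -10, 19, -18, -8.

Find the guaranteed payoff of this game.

-14

D (MAX): max(-12, 11, -16, 5) = 11
E (MAX): max(-7, 20, 6) = 20
C (MIN): min(11, 20) = 11
G (MAX): max(3, 7, 2) = 7
H (MAX): max(10, -2, -8) = 10
I (MAX): max(11, -12, 4, -16) = 11
J (MAX): max(13, 14) = 14
F (MIN): min(7, 10, 11, 14) = 7
L (MAX): max(8, -13) = 8
M (MAX): max(-10, 19, -18, -8) = 19
K (MIN): min(8, 19, -4, -1) = -4
B (MAX): max(11, 7, -4) = 11
Root (MIN): min(11, -14, 0, 18) = -14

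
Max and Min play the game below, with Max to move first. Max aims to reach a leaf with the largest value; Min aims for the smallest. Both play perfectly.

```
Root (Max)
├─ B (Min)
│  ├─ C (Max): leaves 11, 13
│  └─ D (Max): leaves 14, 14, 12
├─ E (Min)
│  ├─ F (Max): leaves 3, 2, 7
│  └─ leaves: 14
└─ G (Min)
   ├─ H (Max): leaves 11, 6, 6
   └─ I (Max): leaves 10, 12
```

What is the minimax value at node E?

F: max(3, 2, 7) = 7
E: min(7, 14) = 7

7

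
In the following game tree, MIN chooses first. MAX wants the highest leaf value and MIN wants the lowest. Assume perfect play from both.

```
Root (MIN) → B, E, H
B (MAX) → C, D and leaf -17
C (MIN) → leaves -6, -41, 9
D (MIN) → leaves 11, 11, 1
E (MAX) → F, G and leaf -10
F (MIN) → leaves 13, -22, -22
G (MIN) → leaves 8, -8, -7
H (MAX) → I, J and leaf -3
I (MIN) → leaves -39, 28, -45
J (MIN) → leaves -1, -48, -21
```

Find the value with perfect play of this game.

C (MIN): min(-6, -41, 9) = -41
D (MIN): min(11, 11, 1) = 1
B (MAX): max(-41, 1, -17) = 1
F (MIN): min(13, -22, -22) = -22
G (MIN): min(8, -8, -7) = -8
E (MAX): max(-22, -8, -10) = -8
I (MIN): min(-39, 28, -45) = -45
J (MIN): min(-1, -48, -21) = -48
H (MAX): max(-45, -48, -3) = -3
Root (MIN): min(1, -8, -3) = -8

-8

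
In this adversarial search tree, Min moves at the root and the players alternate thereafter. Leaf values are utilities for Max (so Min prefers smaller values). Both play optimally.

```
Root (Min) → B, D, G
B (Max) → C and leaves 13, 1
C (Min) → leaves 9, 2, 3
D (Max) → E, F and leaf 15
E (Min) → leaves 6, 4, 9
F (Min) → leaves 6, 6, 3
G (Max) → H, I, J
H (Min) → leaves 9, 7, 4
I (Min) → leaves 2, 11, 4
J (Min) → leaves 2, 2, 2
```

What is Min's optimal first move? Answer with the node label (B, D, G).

C (Min): min(9, 2, 3) = 2
B (Max): max(2, 13, 1) = 13
E (Min): min(6, 4, 9) = 4
F (Min): min(6, 6, 3) = 3
D (Max): max(4, 3, 15) = 15
H (Min): min(9, 7, 4) = 4
I (Min): min(2, 11, 4) = 2
J (Min): min(2, 2, 2) = 2
G (Max): max(4, 2, 2) = 4
Root (Min): min(13, 15, 4) = 4
Min picks the child with the lowest value: G (value 4).

G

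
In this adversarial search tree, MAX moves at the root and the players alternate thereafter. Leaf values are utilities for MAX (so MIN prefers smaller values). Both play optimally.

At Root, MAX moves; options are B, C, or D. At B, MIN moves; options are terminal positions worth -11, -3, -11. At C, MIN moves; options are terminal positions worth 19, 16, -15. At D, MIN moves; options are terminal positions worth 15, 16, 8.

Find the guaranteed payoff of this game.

B (MIN): min(-11, -3, -11) = -11
C (MIN): min(19, 16, -15) = -15
D (MIN): min(15, 16, 8) = 8
Root (MAX): max(-11, -15, 8) = 8

8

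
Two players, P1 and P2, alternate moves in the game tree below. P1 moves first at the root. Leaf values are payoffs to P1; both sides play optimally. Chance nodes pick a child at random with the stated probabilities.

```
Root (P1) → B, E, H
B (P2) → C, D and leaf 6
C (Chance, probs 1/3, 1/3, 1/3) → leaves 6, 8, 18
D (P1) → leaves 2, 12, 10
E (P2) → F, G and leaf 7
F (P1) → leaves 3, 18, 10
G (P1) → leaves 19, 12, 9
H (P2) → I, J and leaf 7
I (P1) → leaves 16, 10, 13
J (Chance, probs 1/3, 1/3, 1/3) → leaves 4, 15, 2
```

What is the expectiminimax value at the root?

C (Chance): 1/3·6 + 1/3·8 + 1/3·18 = 10.67
D (P1): max(2, 12, 10) = 12
B (P2): min(10.67, 12, 6) = 6
F (P1): max(3, 18, 10) = 18
G (P1): max(19, 12, 9) = 19
E (P2): min(18, 19, 7) = 7
I (P1): max(16, 10, 13) = 16
J (Chance): 1/3·4 + 1/3·15 + 1/3·2 = 7
H (P2): min(16, 7, 7) = 7
Root (P1): max(6, 7, 7) = 7

7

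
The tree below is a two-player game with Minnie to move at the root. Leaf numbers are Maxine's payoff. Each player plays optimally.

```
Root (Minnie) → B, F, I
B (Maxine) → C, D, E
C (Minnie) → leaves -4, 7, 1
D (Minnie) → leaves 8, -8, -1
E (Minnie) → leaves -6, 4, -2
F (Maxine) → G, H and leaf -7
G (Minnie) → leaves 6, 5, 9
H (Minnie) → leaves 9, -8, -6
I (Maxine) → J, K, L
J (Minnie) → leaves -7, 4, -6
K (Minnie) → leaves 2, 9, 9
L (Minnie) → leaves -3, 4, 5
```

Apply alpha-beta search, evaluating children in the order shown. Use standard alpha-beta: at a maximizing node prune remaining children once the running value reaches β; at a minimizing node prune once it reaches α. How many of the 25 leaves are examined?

15

C [α=-∞,β=+∞]: v=-4
D [α=-4,β=+∞]: v=-8 after child 2 ≤ α → α-cutoff, skip 1
E [α=-4,β=+∞]: v=-6 after child 1 ≤ α → α-cutoff, skip 2
B [α=-∞,β=+∞]: v=-4
G [α=-∞,β=-4]: v=5
F [α=-∞,β=-4]: v=5 after child 1 ≥ β → β-cutoff, skip 2
J [α=-∞,β=-4]: v=-7
K [α=-7,β=-4]: v=2
I [α=-∞,β=-4]: v=2 after child 2 ≥ β → β-cutoff, skip 1
Root [α=-∞,β=+∞]: v=-4
Leaves evaluated: 15 of 25.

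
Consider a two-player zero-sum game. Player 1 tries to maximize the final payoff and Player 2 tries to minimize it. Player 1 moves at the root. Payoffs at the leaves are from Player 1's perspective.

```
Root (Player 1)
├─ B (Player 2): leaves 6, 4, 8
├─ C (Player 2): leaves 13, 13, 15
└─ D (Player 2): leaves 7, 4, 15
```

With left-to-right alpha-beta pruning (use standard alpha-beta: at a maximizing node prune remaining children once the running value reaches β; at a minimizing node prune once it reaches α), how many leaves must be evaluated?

B [α=-∞,β=+∞]: v=4
C [α=4,β=+∞]: v=13
D [α=13,β=+∞]: v=7 after child 1 ≤ α → α-cutoff, skip 2
Root [α=-∞,β=+∞]: v=13
Leaves evaluated: 7 of 9.

7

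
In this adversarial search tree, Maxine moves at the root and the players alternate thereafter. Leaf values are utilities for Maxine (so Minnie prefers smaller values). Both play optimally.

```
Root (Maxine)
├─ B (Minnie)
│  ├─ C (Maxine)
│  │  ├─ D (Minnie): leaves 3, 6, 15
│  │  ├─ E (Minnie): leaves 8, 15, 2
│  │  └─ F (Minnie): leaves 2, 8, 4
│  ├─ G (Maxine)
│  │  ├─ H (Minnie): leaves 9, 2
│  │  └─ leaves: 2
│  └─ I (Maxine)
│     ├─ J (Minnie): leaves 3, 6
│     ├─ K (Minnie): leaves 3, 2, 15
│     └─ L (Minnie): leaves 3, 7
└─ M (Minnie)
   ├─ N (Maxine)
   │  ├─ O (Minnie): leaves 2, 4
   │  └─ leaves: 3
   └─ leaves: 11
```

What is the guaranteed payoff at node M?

3

O: min(2, 4) = 2
N: max(2, 3) = 3
M: min(3, 11) = 3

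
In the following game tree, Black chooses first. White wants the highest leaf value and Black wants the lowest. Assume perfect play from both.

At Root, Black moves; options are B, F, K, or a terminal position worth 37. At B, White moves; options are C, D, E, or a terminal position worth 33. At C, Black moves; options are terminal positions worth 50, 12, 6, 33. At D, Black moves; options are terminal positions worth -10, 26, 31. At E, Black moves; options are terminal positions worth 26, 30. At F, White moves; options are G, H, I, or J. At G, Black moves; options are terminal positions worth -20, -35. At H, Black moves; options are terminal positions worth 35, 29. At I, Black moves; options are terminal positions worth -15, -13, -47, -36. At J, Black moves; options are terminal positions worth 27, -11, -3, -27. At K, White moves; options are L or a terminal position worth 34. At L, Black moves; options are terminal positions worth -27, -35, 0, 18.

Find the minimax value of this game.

29

C (Black): min(50, 12, 6, 33) = 6
D (Black): min(-10, 26, 31) = -10
E (Black): min(26, 30) = 26
B (White): max(6, -10, 26, 33) = 33
G (Black): min(-20, -35) = -35
H (Black): min(35, 29) = 29
I (Black): min(-15, -13, -47, -36) = -47
J (Black): min(27, -11, -3, -27) = -27
F (White): max(-35, 29, -47, -27) = 29
L (Black): min(-27, -35, 0, 18) = -35
K (White): max(-35, 34) = 34
Root (Black): min(33, 29, 34, 37) = 29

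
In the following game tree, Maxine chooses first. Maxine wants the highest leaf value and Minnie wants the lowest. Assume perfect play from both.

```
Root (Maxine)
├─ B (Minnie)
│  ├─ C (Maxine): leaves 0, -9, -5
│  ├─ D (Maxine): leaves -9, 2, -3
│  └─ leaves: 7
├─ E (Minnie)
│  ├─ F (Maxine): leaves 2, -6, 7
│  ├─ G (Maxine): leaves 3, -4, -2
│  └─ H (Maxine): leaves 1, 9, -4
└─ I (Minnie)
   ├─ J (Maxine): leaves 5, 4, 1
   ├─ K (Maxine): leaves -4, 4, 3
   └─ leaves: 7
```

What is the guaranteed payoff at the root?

C (Maxine): max(0, -9, -5) = 0
D (Maxine): max(-9, 2, -3) = 2
B (Minnie): min(0, 2, 7) = 0
F (Maxine): max(2, -6, 7) = 7
G (Maxine): max(3, -4, -2) = 3
H (Maxine): max(1, 9, -4) = 9
E (Minnie): min(7, 3, 9) = 3
J (Maxine): max(5, 4, 1) = 5
K (Maxine): max(-4, 4, 3) = 4
I (Minnie): min(5, 4, 7) = 4
Root (Maxine): max(0, 3, 4) = 4

4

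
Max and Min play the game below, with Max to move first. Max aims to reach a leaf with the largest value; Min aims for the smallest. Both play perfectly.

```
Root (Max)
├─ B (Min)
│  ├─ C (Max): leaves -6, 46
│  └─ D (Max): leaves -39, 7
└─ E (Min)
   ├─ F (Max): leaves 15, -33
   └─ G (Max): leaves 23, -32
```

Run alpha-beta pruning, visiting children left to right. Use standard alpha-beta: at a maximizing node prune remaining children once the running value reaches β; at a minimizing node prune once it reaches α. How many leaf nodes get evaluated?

7

C [α=-∞,β=+∞]: v=46
D [α=-∞,β=46]: v=7
B [α=-∞,β=+∞]: v=7
F [α=7,β=+∞]: v=15
G [α=7,β=15]: v=23 after child 1 ≥ β → β-cutoff, skip 1
E [α=7,β=+∞]: v=15
Root [α=-∞,β=+∞]: v=15
Leaves evaluated: 7 of 8.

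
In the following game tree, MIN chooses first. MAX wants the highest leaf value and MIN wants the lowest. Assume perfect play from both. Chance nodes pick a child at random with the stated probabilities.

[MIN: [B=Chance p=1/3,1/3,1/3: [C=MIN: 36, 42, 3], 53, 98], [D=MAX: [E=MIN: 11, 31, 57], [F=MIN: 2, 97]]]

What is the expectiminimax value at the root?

C (MIN): min(36, 42, 3) = 3
B (Chance): 1/3·3 + 1/3·53 + 1/3·98 = 51.33
E (MIN): min(11, 31, 57) = 11
F (MIN): min(2, 97) = 2
D (MAX): max(11, 2) = 11
Root (MIN): min(51.33, 11) = 11

11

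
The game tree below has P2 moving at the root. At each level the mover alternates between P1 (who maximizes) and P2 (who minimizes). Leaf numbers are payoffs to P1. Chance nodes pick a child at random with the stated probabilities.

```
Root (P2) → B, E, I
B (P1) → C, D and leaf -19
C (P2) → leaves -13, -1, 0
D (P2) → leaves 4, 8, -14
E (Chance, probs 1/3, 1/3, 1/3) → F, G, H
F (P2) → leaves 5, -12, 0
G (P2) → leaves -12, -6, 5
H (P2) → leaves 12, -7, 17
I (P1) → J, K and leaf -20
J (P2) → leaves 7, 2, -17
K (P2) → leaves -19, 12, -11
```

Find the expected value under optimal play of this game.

C (P2): min(-13, -1, 0) = -13
D (P2): min(4, 8, -14) = -14
B (P1): max(-13, -14, -19) = -13
F (P2): min(5, -12, 0) = -12
G (P2): min(-12, -6, 5) = -12
H (P2): min(12, -7, 17) = -7
E (Chance): 1/3·-12 + 1/3·-12 + 1/3·-7 = -10.33
J (P2): min(7, 2, -17) = -17
K (P2): min(-19, 12, -11) = -19
I (P1): max(-17, -19, -20) = -17
Root (P2): min(-13, -10.33, -17) = -17

-17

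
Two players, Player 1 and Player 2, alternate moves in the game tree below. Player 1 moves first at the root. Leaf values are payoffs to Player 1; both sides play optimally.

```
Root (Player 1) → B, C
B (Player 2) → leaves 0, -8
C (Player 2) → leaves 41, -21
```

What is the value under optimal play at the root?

B (Player 2): min(0, -8) = -8
C (Player 2): min(41, -21) = -21
Root (Player 1): max(-8, -21) = -8

-8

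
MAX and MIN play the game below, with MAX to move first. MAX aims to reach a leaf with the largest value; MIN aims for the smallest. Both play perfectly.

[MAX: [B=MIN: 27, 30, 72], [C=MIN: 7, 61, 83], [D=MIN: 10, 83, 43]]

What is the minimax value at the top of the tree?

B (MIN): min(27, 30, 72) = 27
C (MIN): min(7, 61, 83) = 7
D (MIN): min(10, 83, 43) = 10
Root (MAX): max(27, 7, 10) = 27

27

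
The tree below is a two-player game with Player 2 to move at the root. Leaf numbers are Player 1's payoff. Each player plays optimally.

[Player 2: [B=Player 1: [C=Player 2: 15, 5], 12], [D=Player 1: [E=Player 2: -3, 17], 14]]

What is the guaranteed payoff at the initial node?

12

C (Player 2): min(15, 5) = 5
B (Player 1): max(5, 12) = 12
E (Player 2): min(-3, 17) = -3
D (Player 1): max(-3, 14) = 14
Root (Player 2): min(12, 14) = 12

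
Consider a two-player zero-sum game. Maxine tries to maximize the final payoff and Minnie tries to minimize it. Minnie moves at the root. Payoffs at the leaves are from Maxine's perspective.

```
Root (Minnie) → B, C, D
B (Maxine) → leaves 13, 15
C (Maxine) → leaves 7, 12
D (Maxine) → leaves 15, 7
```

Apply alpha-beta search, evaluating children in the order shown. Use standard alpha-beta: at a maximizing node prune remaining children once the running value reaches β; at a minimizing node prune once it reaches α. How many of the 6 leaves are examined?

5

B [α=-∞,β=+∞]: v=15
C [α=-∞,β=15]: v=12
D [α=-∞,β=12]: v=15 after child 1 ≥ β → β-cutoff, skip 1
Root [α=-∞,β=+∞]: v=12
Leaves evaluated: 5 of 6.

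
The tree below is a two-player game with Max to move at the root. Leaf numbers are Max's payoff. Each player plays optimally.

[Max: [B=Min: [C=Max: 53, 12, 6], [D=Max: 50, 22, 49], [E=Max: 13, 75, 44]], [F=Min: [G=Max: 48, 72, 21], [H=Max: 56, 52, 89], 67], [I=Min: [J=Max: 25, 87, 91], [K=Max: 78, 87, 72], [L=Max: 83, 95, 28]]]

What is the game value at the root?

87

C (Max): max(53, 12, 6) = 53
D (Max): max(50, 22, 49) = 50
E (Max): max(13, 75, 44) = 75
B (Min): min(53, 50, 75) = 50
G (Max): max(48, 72, 21) = 72
H (Max): max(56, 52, 89) = 89
F (Min): min(72, 89, 67) = 67
J (Max): max(25, 87, 91) = 91
K (Max): max(78, 87, 72) = 87
L (Max): max(83, 95, 28) = 95
I (Min): min(91, 87, 95) = 87
Root (Max): max(50, 67, 87) = 87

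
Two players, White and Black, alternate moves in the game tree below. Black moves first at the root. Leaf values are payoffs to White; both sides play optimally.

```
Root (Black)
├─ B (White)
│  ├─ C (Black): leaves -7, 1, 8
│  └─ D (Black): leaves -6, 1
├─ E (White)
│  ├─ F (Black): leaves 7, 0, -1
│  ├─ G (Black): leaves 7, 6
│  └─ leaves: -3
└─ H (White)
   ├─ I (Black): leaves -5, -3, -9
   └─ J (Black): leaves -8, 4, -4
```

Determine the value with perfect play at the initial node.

C (Black): min(-7, 1, 8) = -7
D (Black): min(-6, 1) = -6
B (White): max(-7, -6) = -6
F (Black): min(7, 0, -1) = -1
G (Black): min(7, 6) = 6
E (White): max(-1, 6, -3) = 6
I (Black): min(-5, -3, -9) = -9
J (Black): min(-8, 4, -4) = -8
H (White): max(-9, -8) = -8
Root (Black): min(-6, 6, -8) = -8

-8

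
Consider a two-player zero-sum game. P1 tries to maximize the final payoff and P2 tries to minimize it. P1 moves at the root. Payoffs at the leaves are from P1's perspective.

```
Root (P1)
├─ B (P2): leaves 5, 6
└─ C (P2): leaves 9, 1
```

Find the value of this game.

B (P2): min(5, 6) = 5
C (P2): min(9, 1) = 1
Root (P1): max(5, 1) = 5

5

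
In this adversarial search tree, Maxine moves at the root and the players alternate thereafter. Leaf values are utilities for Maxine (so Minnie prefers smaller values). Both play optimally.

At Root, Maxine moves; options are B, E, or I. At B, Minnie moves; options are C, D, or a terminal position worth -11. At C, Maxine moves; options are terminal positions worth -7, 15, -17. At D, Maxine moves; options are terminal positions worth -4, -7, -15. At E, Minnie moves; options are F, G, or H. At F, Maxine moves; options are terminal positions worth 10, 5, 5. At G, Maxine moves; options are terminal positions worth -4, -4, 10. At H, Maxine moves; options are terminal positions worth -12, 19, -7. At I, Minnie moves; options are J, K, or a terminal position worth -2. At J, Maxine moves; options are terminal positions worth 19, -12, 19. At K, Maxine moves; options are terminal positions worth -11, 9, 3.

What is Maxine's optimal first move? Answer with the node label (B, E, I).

C (Maxine): max(-7, 15, -17) = 15
D (Maxine): max(-4, -7, -15) = -4
B (Minnie): min(15, -4, -11) = -11
F (Maxine): max(10, 5, 5) = 10
G (Maxine): max(-4, -4, 10) = 10
H (Maxine): max(-12, 19, -7) = 19
E (Minnie): min(10, 10, 19) = 10
J (Maxine): max(19, -12, 19) = 19
K (Maxine): max(-11, 9, 3) = 9
I (Minnie): min(19, 9, -2) = -2
Root (Maxine): max(-11, 10, -2) = 10
Maxine picks the child with the highest value: E (value 10).

E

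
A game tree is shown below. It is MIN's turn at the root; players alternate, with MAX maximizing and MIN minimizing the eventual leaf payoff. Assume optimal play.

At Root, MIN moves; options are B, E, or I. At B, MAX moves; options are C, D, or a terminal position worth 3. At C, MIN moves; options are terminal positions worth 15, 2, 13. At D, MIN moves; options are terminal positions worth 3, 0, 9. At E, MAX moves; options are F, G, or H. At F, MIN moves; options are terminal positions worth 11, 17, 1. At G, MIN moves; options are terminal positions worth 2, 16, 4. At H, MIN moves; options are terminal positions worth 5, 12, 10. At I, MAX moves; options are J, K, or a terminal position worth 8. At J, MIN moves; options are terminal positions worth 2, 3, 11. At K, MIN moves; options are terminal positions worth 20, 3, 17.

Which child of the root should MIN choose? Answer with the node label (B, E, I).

C (MIN): min(15, 2, 13) = 2
D (MIN): min(3, 0, 9) = 0
B (MAX): max(2, 0, 3) = 3
F (MIN): min(11, 17, 1) = 1
G (MIN): min(2, 16, 4) = 2
H (MIN): min(5, 12, 10) = 5
E (MAX): max(1, 2, 5) = 5
J (MIN): min(2, 3, 11) = 2
K (MIN): min(20, 3, 17) = 3
I (MAX): max(2, 3, 8) = 8
Root (MIN): min(3, 5, 8) = 3
MIN picks the child with the lowest value: B (value 3).

B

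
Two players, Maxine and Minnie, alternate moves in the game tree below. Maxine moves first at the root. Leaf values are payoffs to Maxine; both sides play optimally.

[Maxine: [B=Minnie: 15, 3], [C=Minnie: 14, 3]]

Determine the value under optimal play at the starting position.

B (Minnie): min(15, 3) = 3
C (Minnie): min(14, 3) = 3
Root (Maxine): max(3, 3) = 3

3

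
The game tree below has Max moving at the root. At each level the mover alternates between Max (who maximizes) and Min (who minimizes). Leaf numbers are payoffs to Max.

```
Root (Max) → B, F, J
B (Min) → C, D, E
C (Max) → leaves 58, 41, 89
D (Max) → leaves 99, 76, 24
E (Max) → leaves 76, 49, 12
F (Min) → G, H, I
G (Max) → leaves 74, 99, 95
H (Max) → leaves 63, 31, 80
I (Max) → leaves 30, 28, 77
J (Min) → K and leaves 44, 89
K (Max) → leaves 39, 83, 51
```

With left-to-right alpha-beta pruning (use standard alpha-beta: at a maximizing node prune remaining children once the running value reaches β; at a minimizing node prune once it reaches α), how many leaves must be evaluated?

20

C [α=-∞,β=+∞]: v=89
D [α=-∞,β=89]: v=99 after child 1 ≥ β → β-cutoff, skip 2
E [α=-∞,β=89]: v=76
B [α=-∞,β=+∞]: v=76
G [α=76,β=+∞]: v=99
H [α=76,β=99]: v=80
I [α=76,β=80]: v=77
F [α=76,β=+∞]: v=77
K [α=77,β=+∞]: v=83
J [α=77,β=+∞]: v=44 after child 2 ≤ α → α-cutoff, skip 1
Root [α=-∞,β=+∞]: v=77
Leaves evaluated: 20 of 23.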